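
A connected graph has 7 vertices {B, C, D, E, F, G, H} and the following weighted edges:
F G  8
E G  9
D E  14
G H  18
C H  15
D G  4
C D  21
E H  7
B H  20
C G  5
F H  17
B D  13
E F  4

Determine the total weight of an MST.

41

Prim, starting at C.
Step 1: cheapest edge leaving the tree is C G (5); add G.
Step 2: cheapest edge leaving the tree is D G (4); add D.
Step 3: cheapest edge leaving the tree is F G (8); add F.
Step 4: cheapest edge leaving the tree is E F (4); add E.
Step 5: cheapest edge leaving the tree is E H (7); add H.
Step 6: cheapest edge leaving the tree is B D (13); add B.
MST edges: C G, D G, F G, E F, E H, B D; total weight 5+4+8+4+7+13 = 41.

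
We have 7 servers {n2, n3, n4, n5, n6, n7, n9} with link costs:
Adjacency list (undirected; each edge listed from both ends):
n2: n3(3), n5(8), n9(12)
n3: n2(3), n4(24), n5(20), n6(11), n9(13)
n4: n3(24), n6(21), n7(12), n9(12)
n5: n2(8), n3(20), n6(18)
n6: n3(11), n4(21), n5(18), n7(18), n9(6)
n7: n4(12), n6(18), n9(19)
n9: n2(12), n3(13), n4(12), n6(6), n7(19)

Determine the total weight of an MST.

52

Grow the tree from n7 using Prim:
Step 1: cheapest edge leaving the tree is n4-n7 (12); add n4.
Step 2: cheapest edge leaving the tree is n4-n9 (12); add n9.
Step 3: cheapest edge leaving the tree is n6-n9 (6); add n6.
Step 4: cheapest edge leaving the tree is n3-n6 (11); add n3.
Step 5: cheapest edge leaving the tree is n2-n3 (3); add n2.
Step 6: cheapest edge leaving the tree is n2-n5 (8); add n5.
MST edges: n4-n7, n4-n9, n6-n9, n3-n6, n2-n3, n2-n5; total weight 12+12+6+11+3+8 = 52.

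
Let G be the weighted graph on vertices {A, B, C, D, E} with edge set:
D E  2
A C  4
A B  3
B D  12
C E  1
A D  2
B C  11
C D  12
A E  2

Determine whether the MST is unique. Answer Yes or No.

No

Kruskal's algorithm — process edges by increasing weight (ties by edge label):
C E (1): add. Components now {A} {B} {C,E} {D}
A D (2): add. Components now {A,D} {B} {C,E}
A E (2): add. Components now {A,C,D,E} {B}
D E (2): skip — D and E already connected.
A B (3): add. Components now {A,B,C,D,E}
Non-tree edge D E has weight 2, equal to the heaviest edge on its tree cycle — swapping gives another MST of the same weight. Not unique.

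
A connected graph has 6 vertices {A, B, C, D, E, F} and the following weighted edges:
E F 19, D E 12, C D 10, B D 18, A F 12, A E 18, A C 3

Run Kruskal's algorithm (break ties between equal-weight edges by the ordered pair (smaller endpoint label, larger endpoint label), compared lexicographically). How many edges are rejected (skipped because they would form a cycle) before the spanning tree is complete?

1

Kruskal's algorithm — process edges by increasing weight (ties by edge label):
A C (3): add. Components now {A,C} {B} {D} {E} {F}
C D (10): add. Components now {A,C,D} {B} {E} {F}
A F (12): add. Components now {A,C,D,F} {B} {E}
D E (12): add. Components now {A,C,D,E,F} {B}
A E (18): skip — A and E already connected.
B D (18): add. Components now {A,B,C,D,E,F}
Edges rejected before the tree was complete: 1.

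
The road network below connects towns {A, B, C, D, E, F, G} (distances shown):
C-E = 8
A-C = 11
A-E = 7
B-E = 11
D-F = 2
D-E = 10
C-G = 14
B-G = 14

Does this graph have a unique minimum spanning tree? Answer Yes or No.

Kruskal's algorithm — process edges by increasing weight (ties by edge label):
D-F (2): add — endpoints in different components.
A-E (7): add — endpoints in different components.
C-E (8): add — endpoints in different components.
D-E (10): add — endpoints in different components.
A-C (11): skip — A and C already connected.
B-E (11): add — endpoints in different components.
B-G (14): add — endpoints in different components.
Non-tree edge C-G has weight 14, equal to the heaviest edge on its tree cycle — swapping gives another MST of the same weight. Not unique.

No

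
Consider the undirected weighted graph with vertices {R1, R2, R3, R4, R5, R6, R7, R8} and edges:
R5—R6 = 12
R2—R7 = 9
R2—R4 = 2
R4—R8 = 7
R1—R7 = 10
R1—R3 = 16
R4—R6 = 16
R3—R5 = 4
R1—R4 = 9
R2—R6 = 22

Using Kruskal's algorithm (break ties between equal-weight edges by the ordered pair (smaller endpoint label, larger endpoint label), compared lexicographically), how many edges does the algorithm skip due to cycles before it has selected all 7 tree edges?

1

Kruskal: consider edges lightest-first.
R2—R4 (2): add — endpoints in different components.
R3—R5 (4): add — endpoints in different components.
R4—R8 (7): add — endpoints in different components.
R1—R4 (9): add — endpoints in different components.
R2—R7 (9): add — endpoints in different components.
R1—R7 (10): skip — R7 and R1 already connected.
R5—R6 (12): add — endpoints in different components.
R1—R3 (16): add — endpoints in different components.
Edges rejected before the tree was complete: 1.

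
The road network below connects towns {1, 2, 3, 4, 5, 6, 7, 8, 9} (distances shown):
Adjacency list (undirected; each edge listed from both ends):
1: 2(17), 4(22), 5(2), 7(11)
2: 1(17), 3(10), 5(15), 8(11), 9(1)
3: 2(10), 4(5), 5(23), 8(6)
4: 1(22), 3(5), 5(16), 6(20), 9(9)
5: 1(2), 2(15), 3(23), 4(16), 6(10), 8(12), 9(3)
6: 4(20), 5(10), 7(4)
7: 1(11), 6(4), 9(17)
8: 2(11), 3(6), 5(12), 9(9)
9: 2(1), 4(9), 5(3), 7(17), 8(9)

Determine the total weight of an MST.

Grow the tree from 3 using Prim:
Step 1: cheapest edge leaving the tree is 3—4 (5); add 4.
Step 2: cheapest edge leaving the tree is 3—8 (6); add 8.
Step 3: cheapest edge leaving the tree is 4—9 (9); add 9.
Step 4: cheapest edge leaving the tree is 2—9 (1); add 2.
Step 5: cheapest edge leaving the tree is 5—9 (3); add 5.
Step 6: cheapest edge leaving the tree is 1—5 (2); add 1.
Step 7: cheapest edge leaving the tree is 5—6 (10); add 6.
Step 8: cheapest edge leaving the tree is 6—7 (4); add 7.
MST edges: 3—4, 3—8, 4—9, 2—9, 5—9, 1—5, 5—6, 6—7; total weight 5+6+9+1+3+2+10+4 = 40.

40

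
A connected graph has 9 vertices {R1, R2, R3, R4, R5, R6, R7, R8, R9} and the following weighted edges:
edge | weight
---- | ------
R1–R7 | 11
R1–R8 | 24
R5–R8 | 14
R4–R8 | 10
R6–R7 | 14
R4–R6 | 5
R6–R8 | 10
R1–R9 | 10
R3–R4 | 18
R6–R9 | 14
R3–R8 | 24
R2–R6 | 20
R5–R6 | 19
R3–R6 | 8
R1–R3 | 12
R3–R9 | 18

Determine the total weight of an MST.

Kruskal: consider edges lightest-first.
R4–R6 (5): add — endpoints in different components.
R3–R6 (8): add — endpoints in different components.
R1–R9 (10): add — endpoints in different components.
R4–R8 (10): add — endpoints in different components.
R6–R8 (10): skip — R8 and R6 already connected.
R1–R7 (11): add — endpoints in different components.
R1–R3 (12): add — endpoints in different components.
R5–R8 (14): add — endpoints in different components.
R6–R7 (14): skip — R7 and R6 already connected.
R6–R9 (14): skip — R9 and R6 already connected.
R3–R4 (18): skip — R3 and R4 already connected.
R3–R9 (18): skip — R3 and R9 already connected.
R5–R6 (19): skip — R5 and R6 already connected.
R2–R6 (20): add — endpoints in different components.
MST edges: R4–R6, R3–R6, R1–R9, R4–R8, R1–R7, R1–R3, R5–R8, R2–R6; total weight 5+8+10+10+11+12+14+20 = 90.

90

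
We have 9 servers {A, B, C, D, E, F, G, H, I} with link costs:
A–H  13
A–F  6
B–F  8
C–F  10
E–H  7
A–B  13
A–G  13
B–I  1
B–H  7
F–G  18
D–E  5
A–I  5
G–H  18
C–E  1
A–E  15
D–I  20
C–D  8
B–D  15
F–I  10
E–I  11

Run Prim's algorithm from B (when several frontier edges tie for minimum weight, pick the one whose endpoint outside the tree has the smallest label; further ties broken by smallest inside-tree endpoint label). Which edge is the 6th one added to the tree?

Prim, starting at B.
Step 1: cheapest edge leaving the tree is B–I (1); add I.
Step 2: cheapest edge leaving the tree is A–I (5); add A.
Step 3: cheapest edge leaving the tree is A–F (6); add F.
Step 4: cheapest edge leaving the tree is B–H (7); add H.
Step 5: cheapest edge leaving the tree is E–H (7); add E.
Step 6: cheapest edge leaving the tree is C–E (1); add C.
Step 7: cheapest edge leaving the tree is D–E (5); add D.
Step 8: cheapest edge leaving the tree is A–G (13); add G.
The 6th edge added is C–E.

C-E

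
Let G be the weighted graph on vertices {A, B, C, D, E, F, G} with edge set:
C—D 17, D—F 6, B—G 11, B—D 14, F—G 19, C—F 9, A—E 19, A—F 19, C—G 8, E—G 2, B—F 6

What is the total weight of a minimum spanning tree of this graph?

Prim's algorithm from G:
Step 1: frontier [E—G 2, C—G 8, B—G 11, F—G 19] → take E—G (2); add E.
Step 2: frontier [A—E 19, C—G 8, B—G 11, F—G 19] → take C—G (8); add C.
Step 3: frontier [C—F 9, C—D 17, A—E 19, B—G 11, F—G 19] → take C—F (9); add F.
Step 4: frontier [C—D 17, A—E 19, B—F 6, D—F 6, A—F 19, B—G 11] → take B—F (6); add B.
Step 5: frontier [B—D 14, C—D 17, A—E 19, D—F 6, A—F 19] → take D—F (6); add D.
Step 6: frontier [A—E 19, A—F 19] → take A—E (19); add A.
MST edges: E—G, C—G, C—F, B—F, D—F, A—E; total weight 2+8+9+6+6+19 = 50.

50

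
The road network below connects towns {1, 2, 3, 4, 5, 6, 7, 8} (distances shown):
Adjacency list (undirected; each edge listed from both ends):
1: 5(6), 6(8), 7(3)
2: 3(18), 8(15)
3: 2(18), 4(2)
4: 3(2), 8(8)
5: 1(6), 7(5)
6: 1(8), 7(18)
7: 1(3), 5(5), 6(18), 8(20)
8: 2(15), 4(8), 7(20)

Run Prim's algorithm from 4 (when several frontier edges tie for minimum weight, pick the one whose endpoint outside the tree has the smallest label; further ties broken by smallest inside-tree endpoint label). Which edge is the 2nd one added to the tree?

Prim, starting at 4.
Step 1: cheapest edge leaving the tree is 3—4 (2); add 3.
Step 2: cheapest edge leaving the tree is 4—8 (8); add 8.
Step 3: cheapest edge leaving the tree is 2—8 (15); add 2.
Step 4: cheapest edge leaving the tree is 7—8 (20); add 7.
Step 5: cheapest edge leaving the tree is 1—7 (3); add 1.
Step 6: cheapest edge leaving the tree is 5—7 (5); add 5.
Step 7: cheapest edge leaving the tree is 1—6 (8); add 6.
The 2nd edge added is 4—8.

4-8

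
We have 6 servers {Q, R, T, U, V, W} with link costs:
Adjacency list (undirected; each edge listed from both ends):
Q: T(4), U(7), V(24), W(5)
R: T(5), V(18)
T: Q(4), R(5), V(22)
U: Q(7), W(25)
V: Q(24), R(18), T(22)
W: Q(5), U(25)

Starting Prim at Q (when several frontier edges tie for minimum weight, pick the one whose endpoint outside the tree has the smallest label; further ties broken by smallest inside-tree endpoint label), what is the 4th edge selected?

Q-U

Prim's algorithm from Q:
Step 1: frontier [Q-T 4, Q-W 5, Q-U 7, Q-V 24] → take Q-T (4); add T.
Step 2: frontier [Q-W 5, Q-U 7, Q-V 24, R-T 5, T-V 22] → take R-T (5); add R.
Step 3: frontier [Q-W 5, Q-U 7, Q-V 24, R-V 18, T-V 22] → take Q-W (5); add W.
Step 4: frontier [Q-U 7, Q-V 24, R-V 18, T-V 22, U-W 25] → take Q-U (7); add U.
Step 5: frontier [Q-V 24, R-V 18, T-V 22] → take R-V (18); add V.
The 4th edge added is Q-U.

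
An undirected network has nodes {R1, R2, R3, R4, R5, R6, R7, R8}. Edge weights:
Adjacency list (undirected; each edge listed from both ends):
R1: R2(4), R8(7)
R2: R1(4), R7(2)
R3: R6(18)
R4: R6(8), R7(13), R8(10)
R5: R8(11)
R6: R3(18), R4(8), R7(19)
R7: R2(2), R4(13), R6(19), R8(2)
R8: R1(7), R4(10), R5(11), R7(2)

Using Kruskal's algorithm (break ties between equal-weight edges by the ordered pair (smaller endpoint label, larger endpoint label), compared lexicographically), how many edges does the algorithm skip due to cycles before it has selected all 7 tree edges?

2

Sort edges by weight, then run Kruskal:
R2 R7 (2): add — endpoints in different components.
R7 R8 (2): add — endpoints in different components.
R1 R2 (4): add — endpoints in different components.
R1 R8 (7): skip — R8 and R1 already connected.
R4 R6 (8): add — endpoints in different components.
R4 R8 (10): add — endpoints in different components.
R5 R8 (11): add — endpoints in different components.
R4 R7 (13): skip — R4 and R7 already connected.
R3 R6 (18): add — endpoints in different components.
Edges rejected before the tree was complete: 2.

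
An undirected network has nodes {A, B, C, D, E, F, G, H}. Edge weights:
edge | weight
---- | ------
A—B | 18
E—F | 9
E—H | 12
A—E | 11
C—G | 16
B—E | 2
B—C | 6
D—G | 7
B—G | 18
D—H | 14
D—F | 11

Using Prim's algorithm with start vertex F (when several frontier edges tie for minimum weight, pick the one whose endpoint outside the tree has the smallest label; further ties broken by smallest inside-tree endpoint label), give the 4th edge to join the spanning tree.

Prim's algorithm from F:
Step 1: cheapest edge leaving the tree is E—F (9); add E.
Step 2: cheapest edge leaving the tree is B—E (2); add B.
Step 3: cheapest edge leaving the tree is B—C (6); add C.
Step 4: cheapest edge leaving the tree is A—E (11); add A.
Step 5: cheapest edge leaving the tree is D—F (11); add D.
Step 6: cheapest edge leaving the tree is D—G (7); add G.
Step 7: cheapest edge leaving the tree is E—H (12); add H.
The 4th edge added is A—E.

A-E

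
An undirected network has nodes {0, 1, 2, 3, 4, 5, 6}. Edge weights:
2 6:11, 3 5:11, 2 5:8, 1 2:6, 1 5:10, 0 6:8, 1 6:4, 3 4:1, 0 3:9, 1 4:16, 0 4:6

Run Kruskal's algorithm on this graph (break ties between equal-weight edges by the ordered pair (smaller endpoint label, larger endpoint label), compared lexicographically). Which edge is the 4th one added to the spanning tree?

Kruskal's algorithm — process edges by increasing weight (ties by edge label):
3 4 (1): add — endpoints in different components.
1 6 (4): add — endpoints in different components.
0 4 (6): add — endpoints in different components.
1 2 (6): add — endpoints in different components.
0 6 (8): add — endpoints in different components.
2 5 (8): add — endpoints in different components.
The 4th edge added is 1 2.

1-2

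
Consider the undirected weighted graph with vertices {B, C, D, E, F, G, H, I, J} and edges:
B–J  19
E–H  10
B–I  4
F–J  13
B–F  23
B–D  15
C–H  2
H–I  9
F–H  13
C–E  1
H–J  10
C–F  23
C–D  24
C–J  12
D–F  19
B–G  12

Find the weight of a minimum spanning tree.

Kruskal: consider edges lightest-first.
C–E (1): add — endpoints in different components.
C–H (2): add — endpoints in different components.
B–I (4): add — endpoints in different components.
H–I (9): add — endpoints in different components.
E–H (10): skip — E and H already connected.
H–J (10): add — endpoints in different components.
B–G (12): add — endpoints in different components.
C–J (12): skip — C and J already connected.
F–H (13): add — endpoints in different components.
F–J (13): skip — F and J already connected.
B–D (15): add — endpoints in different components.
MST edges: C–E, C–H, B–I, H–I, H–J, B–G, F–H, B–D; total weight 1+2+4+9+10+12+13+15 = 66.

66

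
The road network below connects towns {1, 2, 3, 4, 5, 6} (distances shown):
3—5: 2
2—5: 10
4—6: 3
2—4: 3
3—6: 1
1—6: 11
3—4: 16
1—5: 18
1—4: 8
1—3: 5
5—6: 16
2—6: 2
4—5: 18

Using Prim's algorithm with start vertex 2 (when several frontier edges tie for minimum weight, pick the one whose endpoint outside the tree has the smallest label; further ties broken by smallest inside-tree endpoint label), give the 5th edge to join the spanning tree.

1-3

Prim, starting at 2.
Step 1: frontier [2—6 2, 2—4 3, 2—5 10] → take 2—6 (2); add 6.
Step 2: frontier [2—4 3, 2—5 10, 3—6 1, 4—6 3, 1—6 11, 5—6 16] → take 3—6 (1); add 3.
Step 3: frontier [2—4 3, 2—5 10, 3—5 2, 1—3 5, 3—4 16, 4—6 3, 1—6 11, 5—6 16] → take 3—5 (2); add 5.
Step 4: frontier [2—4 3, 1—3 5, 3—4 16, 1—5 18, 4—5 18, 4—6 3, 1—6 11] → take 2—4 (3); add 4.
Step 5: frontier [1—3 5, 1—4 8, 1—5 18, 1—6 11] → take 1—3 (5); add 1.
The 5th edge added is 1—3.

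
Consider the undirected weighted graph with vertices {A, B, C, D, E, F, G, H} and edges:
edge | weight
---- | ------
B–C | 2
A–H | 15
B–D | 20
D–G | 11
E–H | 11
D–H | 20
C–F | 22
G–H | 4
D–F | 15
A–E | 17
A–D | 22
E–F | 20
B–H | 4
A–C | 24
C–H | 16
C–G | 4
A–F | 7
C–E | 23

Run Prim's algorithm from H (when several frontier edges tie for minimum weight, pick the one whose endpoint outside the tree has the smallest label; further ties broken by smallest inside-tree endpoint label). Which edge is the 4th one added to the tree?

D-G

Grow the tree from H using Prim:
Step 1: cheapest edge leaving the tree is B–H (4); add B.
Step 2: cheapest edge leaving the tree is B–C (2); add C.
Step 3: cheapest edge leaving the tree is C–G (4); add G.
Step 4: cheapest edge leaving the tree is D–G (11); add D.
Step 5: cheapest edge leaving the tree is E–H (11); add E.
Step 6: cheapest edge leaving the tree is A–H (15); add A.
Step 7: cheapest edge leaving the tree is A–F (7); add F.
The 4th edge added is D–G.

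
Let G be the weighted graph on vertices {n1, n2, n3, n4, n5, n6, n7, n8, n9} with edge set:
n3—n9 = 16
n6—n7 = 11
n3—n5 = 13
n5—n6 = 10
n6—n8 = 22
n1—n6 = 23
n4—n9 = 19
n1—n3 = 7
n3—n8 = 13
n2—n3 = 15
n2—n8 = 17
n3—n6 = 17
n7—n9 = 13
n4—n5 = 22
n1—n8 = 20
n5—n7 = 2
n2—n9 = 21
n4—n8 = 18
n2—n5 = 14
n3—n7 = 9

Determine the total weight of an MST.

Sort edges by weight, then run Kruskal:
n5—n7 (2): add — endpoints in different components.
n1—n3 (7): add — endpoints in different components.
n3—n7 (9): add — endpoints in different components.
n5—n6 (10): add — endpoints in different components.
n6—n7 (11): skip — n7 and n6 already connected.
n3—n5 (13): skip — n5 and n3 already connected.
n3—n8 (13): add — endpoints in different components.
n7—n9 (13): add — endpoints in different components.
n2—n5 (14): add — endpoints in different components.
n2—n3 (15): skip — n3 and n2 already connected.
n3—n9 (16): skip — n3 and n9 already connected.
n2—n8 (17): skip — n2 and n8 already connected.
n3—n6 (17): skip — n3 and n6 already connected.
n4—n8 (18): add — endpoints in different components.
MST edges: n5—n7, n1—n3, n3—n7, n5—n6, n3—n8, n7—n9, n2—n5, n4—n8; total weight 2+7+9+10+13+13+14+18 = 86.

86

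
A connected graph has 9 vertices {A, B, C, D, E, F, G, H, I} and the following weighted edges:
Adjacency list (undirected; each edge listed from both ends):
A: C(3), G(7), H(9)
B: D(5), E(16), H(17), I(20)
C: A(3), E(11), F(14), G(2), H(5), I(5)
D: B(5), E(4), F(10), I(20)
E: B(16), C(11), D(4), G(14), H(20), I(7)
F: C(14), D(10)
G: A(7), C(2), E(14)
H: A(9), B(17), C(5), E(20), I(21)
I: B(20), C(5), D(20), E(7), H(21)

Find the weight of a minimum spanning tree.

41

Sort edges by weight, then run Kruskal:
C-G (2): add — endpoints in different components.
A-C (3): add — endpoints in different components.
D-E (4): add — endpoints in different components.
B-D (5): add — endpoints in different components.
C-H (5): add — endpoints in different components.
C-I (5): add — endpoints in different components.
A-G (7): skip — A and G already connected.
E-I (7): add — endpoints in different components.
A-H (9): skip — A and H already connected.
D-F (10): add — endpoints in different components.
MST edges: C-G, A-C, D-E, B-D, C-H, C-I, E-I, D-F; total weight 2+3+4+5+5+5+7+10 = 41.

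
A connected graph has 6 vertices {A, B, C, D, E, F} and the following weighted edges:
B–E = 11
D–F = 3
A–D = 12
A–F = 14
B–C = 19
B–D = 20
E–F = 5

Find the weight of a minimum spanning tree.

50

Kruskal's algorithm — process edges by increasing weight (ties by edge label):
D–F (3): add — endpoints in different components.
E–F (5): add — endpoints in different components.
B–E (11): add — endpoints in different components.
A–D (12): add — endpoints in different components.
A–F (14): skip — A and F already connected.
B–C (19): add — endpoints in different components.
MST edges: D–F, E–F, B–E, A–D, B–C; total weight 3+5+11+12+19 = 50.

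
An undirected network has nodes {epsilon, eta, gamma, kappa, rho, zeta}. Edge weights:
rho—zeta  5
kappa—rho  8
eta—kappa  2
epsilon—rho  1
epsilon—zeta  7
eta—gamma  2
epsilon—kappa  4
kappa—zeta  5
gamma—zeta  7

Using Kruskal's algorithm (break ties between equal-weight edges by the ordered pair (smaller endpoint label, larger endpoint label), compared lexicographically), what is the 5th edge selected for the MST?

Sort edges by weight, then run Kruskal:
epsilon—rho (1): add — endpoints in different components.
eta—gamma (2): add — endpoints in different components.
eta—kappa (2): add — endpoints in different components.
epsilon—kappa (4): add — endpoints in different components.
kappa—zeta (5): add — endpoints in different components.
The 5th edge added is kappa—zeta.

kappa-zeta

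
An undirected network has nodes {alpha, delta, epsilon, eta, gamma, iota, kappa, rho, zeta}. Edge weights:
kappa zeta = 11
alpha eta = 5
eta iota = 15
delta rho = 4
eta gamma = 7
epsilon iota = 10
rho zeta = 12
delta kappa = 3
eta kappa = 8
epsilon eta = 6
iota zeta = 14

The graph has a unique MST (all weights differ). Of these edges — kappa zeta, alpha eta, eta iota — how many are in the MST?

Kruskal: consider edges lightest-first.
delta kappa (3): add — endpoints in different components.
delta rho (4): add — endpoints in different components.
alpha eta (5): add — endpoints in different components.
epsilon eta (6): add — endpoints in different components.
eta gamma (7): add — endpoints in different components.
eta kappa (8): add — endpoints in different components.
epsilon iota (10): add — endpoints in different components.
kappa zeta (11): add — endpoints in different components.
MST edge set: {delta kappa, delta rho, alpha eta, epsilon eta, eta gamma, eta kappa, epsilon iota, kappa zeta}.
Of the listed edges, {kappa zeta, alpha eta} are in the MST → 2.

2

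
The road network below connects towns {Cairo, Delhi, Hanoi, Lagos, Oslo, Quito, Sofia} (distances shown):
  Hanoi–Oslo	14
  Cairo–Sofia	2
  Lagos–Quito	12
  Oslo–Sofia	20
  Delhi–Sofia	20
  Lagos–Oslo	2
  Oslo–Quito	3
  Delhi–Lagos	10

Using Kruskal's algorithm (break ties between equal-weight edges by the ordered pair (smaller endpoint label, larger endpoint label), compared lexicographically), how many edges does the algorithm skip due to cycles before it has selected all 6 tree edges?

1

Sort edges by weight, then run Kruskal:
Cairo–Sofia (2): add. Components now {Lagos} {Quito} {Cairo,Sofia} {Hanoi} {Delhi} {Oslo}
Lagos–Oslo (2): add. Components now {Lagos,Oslo} {Quito} {Cairo,Sofia} {Hanoi} {Delhi}
Oslo–Quito (3): add. Components now {Lagos,Oslo,Quito} {Cairo,Sofia} {Hanoi} {Delhi}
Delhi–Lagos (10): add. Components now {Delhi,Lagos,Oslo,Quito} {Cairo,Sofia} {Hanoi}
Lagos–Quito (12): skip — Lagos and Quito already connected.
Hanoi–Oslo (14): add. Components now {Delhi,Hanoi,Lagos,Oslo,Quito} {Cairo,Sofia}
Delhi–Sofia (20): add. Components now {Cairo,Delhi,Hanoi,Lagos,Oslo,Quito,Sofia}
Edges rejected before the tree was complete: 1.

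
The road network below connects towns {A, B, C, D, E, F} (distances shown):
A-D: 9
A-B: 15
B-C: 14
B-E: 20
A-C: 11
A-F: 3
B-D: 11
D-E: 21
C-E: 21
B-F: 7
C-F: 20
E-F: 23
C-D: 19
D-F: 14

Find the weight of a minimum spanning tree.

Grow the tree from D using Prim:
Step 1: cheapest edge leaving the tree is A-D (9); add A.
Step 2: cheapest edge leaving the tree is A-F (3); add F.
Step 3: cheapest edge leaving the tree is B-F (7); add B.
Step 4: cheapest edge leaving the tree is A-C (11); add C.
Step 5: cheapest edge leaving the tree is B-E (20); add E.
MST edges: A-D, A-F, B-F, A-C, B-E; total weight 9+3+7+11+20 = 50.

50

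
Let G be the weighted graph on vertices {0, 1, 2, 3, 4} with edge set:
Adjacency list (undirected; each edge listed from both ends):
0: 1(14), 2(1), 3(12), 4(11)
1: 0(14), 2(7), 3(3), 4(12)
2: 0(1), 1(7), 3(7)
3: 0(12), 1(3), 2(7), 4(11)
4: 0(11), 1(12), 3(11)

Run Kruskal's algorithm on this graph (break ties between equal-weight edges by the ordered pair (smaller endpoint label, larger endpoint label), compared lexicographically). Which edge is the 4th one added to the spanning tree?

0-4

Kruskal's algorithm — process edges by increasing weight (ties by edge label):
0–2 (1): add — endpoints in different components.
1–3 (3): add — endpoints in different components.
1–2 (7): add — endpoints in different components.
2–3 (7): skip — 2 and 3 already connected.
0–4 (11): add — endpoints in different components.
The 4th edge added is 0–4.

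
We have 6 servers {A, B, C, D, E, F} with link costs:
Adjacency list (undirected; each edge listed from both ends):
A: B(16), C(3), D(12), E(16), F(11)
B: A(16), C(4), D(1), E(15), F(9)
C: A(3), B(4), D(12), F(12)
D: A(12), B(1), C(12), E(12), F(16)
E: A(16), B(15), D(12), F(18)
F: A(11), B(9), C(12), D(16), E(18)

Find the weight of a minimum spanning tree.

Prim, starting at C.
Step 1: frontier [A—C 3, B—C 4, C—D 12, C—F 12] → take A—C (3); add A.
Step 2: frontier [A—F 11, A—D 12, A—B 16, A—E 16, B—C 4, C—D 12, C—F 12] → take B—C (4); add B.
Step 3: frontier [A—F 11, A—D 12, A—E 16, B—D 1, B—F 9, B—E 15, C—D 12, C—F 12] → take B—D (1); add D.
Step 4: frontier [A—F 11, A—E 16, B—F 9, B—E 15, C—F 12, D—E 12, D—F 16] → take B—F (9); add F.
Step 5: frontier [A—E 16, B—E 15, D—E 12, E—F 18] → take D—E (12); add E.
MST edges: A—C, B—C, B—D, B—F, D—E; total weight 3+4+1+9+12 = 29.

29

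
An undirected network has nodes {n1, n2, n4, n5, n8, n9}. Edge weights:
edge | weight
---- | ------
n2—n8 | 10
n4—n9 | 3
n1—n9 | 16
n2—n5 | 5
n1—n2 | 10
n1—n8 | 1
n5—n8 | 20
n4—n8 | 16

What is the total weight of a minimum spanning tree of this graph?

Kruskal: consider edges lightest-first.
n1—n8 (1): add — endpoints in different components.
n4—n9 (3): add — endpoints in different components.
n2—n5 (5): add — endpoints in different components.
n1—n2 (10): add — endpoints in different components.
n2—n8 (10): skip — n8 and n2 already connected.
n1—n9 (16): add — endpoints in different components.
MST edges: n1—n8, n4—n9, n2—n5, n1—n2, n1—n9; total weight 1+3+5+10+16 = 35.

35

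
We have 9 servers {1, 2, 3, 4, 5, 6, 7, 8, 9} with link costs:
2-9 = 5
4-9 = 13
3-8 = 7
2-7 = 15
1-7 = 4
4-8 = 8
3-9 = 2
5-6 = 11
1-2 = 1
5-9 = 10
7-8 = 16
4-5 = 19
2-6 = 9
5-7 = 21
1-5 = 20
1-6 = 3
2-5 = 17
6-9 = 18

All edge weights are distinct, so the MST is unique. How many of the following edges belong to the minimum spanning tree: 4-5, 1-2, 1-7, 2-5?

2

Sort edges by weight, then run Kruskal:
1-2 (1): add — endpoints in different components.
3-9 (2): add — endpoints in different components.
1-6 (3): add — endpoints in different components.
1-7 (4): add — endpoints in different components.
2-9 (5): add — endpoints in different components.
3-8 (7): add — endpoints in different components.
4-8 (8): add — endpoints in different components.
2-6 (9): skip — 2 and 6 already connected.
5-9 (10): add — endpoints in different components.
MST edge set: {1-2, 3-9, 1-6, 1-7, 2-9, 3-8, 4-8, 5-9}.
Of the listed edges, {1-2, 1-7} are in the MST → 2.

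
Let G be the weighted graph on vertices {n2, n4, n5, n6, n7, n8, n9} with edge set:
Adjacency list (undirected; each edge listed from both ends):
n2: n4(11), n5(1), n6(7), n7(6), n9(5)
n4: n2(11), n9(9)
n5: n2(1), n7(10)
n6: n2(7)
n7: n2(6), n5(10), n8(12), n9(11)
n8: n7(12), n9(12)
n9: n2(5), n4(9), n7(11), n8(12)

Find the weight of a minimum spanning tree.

40

Prim's algorithm from n8:
Step 1: cheapest edge leaving the tree is n7—n8 (12); add n7.
Step 2: cheapest edge leaving the tree is n2—n7 (6); add n2.
Step 3: cheapest edge leaving the tree is n2—n5 (1); add n5.
Step 4: cheapest edge leaving the tree is n2—n9 (5); add n9.
Step 5: cheapest edge leaving the tree is n2—n6 (7); add n6.
Step 6: cheapest edge leaving the tree is n4—n9 (9); add n4.
MST edges: n7—n8, n2—n7, n2—n5, n2—n9, n2—n6, n4—n9; total weight 12+6+1+5+7+9 = 40.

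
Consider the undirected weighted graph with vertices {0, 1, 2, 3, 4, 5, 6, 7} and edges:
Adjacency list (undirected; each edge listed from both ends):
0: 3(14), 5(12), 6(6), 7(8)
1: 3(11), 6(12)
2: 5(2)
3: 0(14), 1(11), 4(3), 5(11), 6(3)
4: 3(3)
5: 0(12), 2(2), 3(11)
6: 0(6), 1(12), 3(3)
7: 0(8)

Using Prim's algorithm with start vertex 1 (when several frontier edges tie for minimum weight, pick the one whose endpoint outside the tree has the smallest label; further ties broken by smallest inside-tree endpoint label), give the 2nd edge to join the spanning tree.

Prim, starting at 1.
Step 1: frontier [1 3 11, 1 6 12] → take 1 3 (11); add 3.
Step 2: frontier [1 6 12, 3 4 3, 3 6 3, 3 5 11, 0 3 14] → take 3 4 (3); add 4.
Step 3: frontier [1 6 12, 3 6 3, 3 5 11, 0 3 14] → take 3 6 (3); add 6.
Step 4: frontier [3 5 11, 0 3 14, 0 6 6] → take 0 6 (6); add 0.
Step 5: frontier [0 7 8, 0 5 12, 3 5 11] → take 0 7 (8); add 7.
Step 6: frontier [0 5 12, 3 5 11] → take 3 5 (11); add 5.
Step 7: frontier [2 5 2] → take 2 5 (2); add 2.
The 2nd edge added is 3 4.

3-4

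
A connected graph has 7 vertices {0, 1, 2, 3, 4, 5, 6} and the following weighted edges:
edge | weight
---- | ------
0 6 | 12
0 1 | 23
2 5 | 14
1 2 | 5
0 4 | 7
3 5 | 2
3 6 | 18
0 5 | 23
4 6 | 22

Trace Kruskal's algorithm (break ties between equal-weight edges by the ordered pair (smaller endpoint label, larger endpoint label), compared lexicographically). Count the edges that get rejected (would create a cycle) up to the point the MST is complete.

Kruskal: consider edges lightest-first.
3 5 (2): add. Components now {0} {1} {2} {3,5} {4} {6}
1 2 (5): add. Components now {0} {1,2} {3,5} {4} {6}
0 4 (7): add. Components now {0,4} {1,2} {3,5} {6}
0 6 (12): add. Components now {0,4,6} {1,2} {3,5}
2 5 (14): add. Components now {0,4,6} {1,2,3,5}
3 6 (18): add. Components now {0,1,2,3,4,5,6}
Edges rejected before the tree was complete: 0.

0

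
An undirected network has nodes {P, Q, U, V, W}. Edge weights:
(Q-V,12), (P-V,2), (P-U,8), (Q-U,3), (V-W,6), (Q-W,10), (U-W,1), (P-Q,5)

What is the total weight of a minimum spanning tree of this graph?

Prim, starting at W.
Step 1: cheapest edge leaving the tree is U-W (1); add U.
Step 2: cheapest edge leaving the tree is Q-U (3); add Q.
Step 3: cheapest edge leaving the tree is P-Q (5); add P.
Step 4: cheapest edge leaving the tree is P-V (2); add V.
MST edges: U-W, Q-U, P-Q, P-V; total weight 1+3+5+2 = 11.

11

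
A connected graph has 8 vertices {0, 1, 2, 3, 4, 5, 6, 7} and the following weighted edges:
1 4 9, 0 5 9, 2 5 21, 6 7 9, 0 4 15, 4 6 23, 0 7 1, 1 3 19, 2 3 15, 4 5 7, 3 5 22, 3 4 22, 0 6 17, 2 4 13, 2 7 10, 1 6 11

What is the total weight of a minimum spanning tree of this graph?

60

Kruskal: consider edges lightest-first.
0 7 (1): add — endpoints in different components.
4 5 (7): add — endpoints in different components.
0 5 (9): add — endpoints in different components.
1 4 (9): add — endpoints in different components.
6 7 (9): add — endpoints in different components.
2 7 (10): add — endpoints in different components.
1 6 (11): skip — 1 and 6 already connected.
2 4 (13): skip — 2 and 4 already connected.
0 4 (15): skip — 0 and 4 already connected.
2 3 (15): add — endpoints in different components.
MST edges: 0 7, 4 5, 0 5, 1 4, 6 7, 2 7, 2 3; total weight 1+7+9+9+9+10+15 = 60.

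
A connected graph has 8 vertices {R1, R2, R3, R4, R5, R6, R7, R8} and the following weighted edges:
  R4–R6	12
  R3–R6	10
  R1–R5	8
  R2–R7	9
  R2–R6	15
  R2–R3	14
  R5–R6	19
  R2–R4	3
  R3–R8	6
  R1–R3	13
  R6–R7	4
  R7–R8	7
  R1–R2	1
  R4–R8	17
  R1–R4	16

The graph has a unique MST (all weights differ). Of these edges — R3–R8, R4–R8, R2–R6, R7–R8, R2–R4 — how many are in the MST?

Kruskal's algorithm — process edges by increasing weight (ties by edge label):
R1–R2 (1): add — endpoints in different components.
R2–R4 (3): add — endpoints in different components.
R6–R7 (4): add — endpoints in different components.
R3–R8 (6): add — endpoints in different components.
R7–R8 (7): add — endpoints in different components.
R1–R5 (8): add — endpoints in different components.
R2–R7 (9): add — endpoints in different components.
MST edge set: {R1–R2, R2–R4, R6–R7, R3–R8, R7–R8, R1–R5, R2–R7}.
Of the listed edges, {R3–R8, R7–R8, R2–R4} are in the MST → 3.

3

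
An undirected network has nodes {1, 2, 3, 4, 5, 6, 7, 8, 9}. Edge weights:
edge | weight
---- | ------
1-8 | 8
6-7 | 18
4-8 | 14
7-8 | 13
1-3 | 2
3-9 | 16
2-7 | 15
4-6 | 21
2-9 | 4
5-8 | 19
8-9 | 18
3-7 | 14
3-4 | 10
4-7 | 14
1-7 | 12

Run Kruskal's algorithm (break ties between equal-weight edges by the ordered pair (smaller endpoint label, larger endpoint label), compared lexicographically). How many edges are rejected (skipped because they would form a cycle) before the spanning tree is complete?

Kruskal's algorithm — process edges by increasing weight (ties by edge label):
1-3 (2): add — endpoints in different components.
2-9 (4): add — endpoints in different components.
1-8 (8): add — endpoints in different components.
3-4 (10): add — endpoints in different components.
1-7 (12): add — endpoints in different components.
7-8 (13): skip — 7 and 8 already connected.
3-7 (14): skip — 3 and 7 already connected.
4-7 (14): skip — 4 and 7 already connected.
4-8 (14): skip — 4 and 8 already connected.
2-7 (15): add — endpoints in different components.
3-9 (16): skip — 3 and 9 already connected.
6-7 (18): add — endpoints in different components.
8-9 (18): skip — 8 and 9 already connected.
5-8 (19): add — endpoints in different components.
Edges rejected before the tree was complete: 6.

6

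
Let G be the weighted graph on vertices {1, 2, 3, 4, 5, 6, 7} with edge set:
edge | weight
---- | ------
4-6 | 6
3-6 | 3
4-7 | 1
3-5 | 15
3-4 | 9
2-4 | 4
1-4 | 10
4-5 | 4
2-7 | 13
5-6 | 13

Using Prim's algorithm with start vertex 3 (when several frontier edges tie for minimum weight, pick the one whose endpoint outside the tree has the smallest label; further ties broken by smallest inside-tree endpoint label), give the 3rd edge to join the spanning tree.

4-7

Prim, starting at 3.
Step 1: cheapest edge leaving the tree is 3-6 (3); add 6.
Step 2: cheapest edge leaving the tree is 4-6 (6); add 4.
Step 3: cheapest edge leaving the tree is 4-7 (1); add 7.
Step 4: cheapest edge leaving the tree is 2-4 (4); add 2.
Step 5: cheapest edge leaving the tree is 4-5 (4); add 5.
Step 6: cheapest edge leaving the tree is 1-4 (10); add 1.
The 3rd edge added is 4-7.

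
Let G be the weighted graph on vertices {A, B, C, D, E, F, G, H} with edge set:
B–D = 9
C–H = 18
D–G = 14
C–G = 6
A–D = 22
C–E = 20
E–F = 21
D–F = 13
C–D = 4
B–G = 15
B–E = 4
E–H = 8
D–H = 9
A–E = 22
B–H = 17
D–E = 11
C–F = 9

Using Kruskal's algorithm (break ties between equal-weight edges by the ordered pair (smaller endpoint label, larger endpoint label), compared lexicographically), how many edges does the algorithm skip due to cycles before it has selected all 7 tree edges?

Kruskal's algorithm — process edges by increasing weight (ties by edge label):
B–E (4): add — endpoints in different components.
C–D (4): add — endpoints in different components.
C–G (6): add — endpoints in different components.
E–H (8): add — endpoints in different components.
B–D (9): add — endpoints in different components.
C–F (9): add — endpoints in different components.
D–H (9): skip — D and H already connected.
D–E (11): skip — D and E already connected.
D–F (13): skip — D and F already connected.
D–G (14): skip — D and G already connected.
B–G (15): skip — B and G already connected.
B–H (17): skip — B and H already connected.
C–H (18): skip — C and H already connected.
C–E (20): skip — C and E already connected.
E–F (21): skip — E and F already connected.
A–D (22): add — endpoints in different components.
Edges rejected before the tree was complete: 9.

9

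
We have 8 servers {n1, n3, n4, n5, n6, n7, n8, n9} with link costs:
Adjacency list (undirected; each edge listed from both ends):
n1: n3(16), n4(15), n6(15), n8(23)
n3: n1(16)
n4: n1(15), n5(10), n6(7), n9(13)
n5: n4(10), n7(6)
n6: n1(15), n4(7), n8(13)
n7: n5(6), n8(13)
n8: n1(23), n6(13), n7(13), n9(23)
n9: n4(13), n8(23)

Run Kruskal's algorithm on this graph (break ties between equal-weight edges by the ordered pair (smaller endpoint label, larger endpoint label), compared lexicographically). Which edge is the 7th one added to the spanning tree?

Sort edges by weight, then run Kruskal:
n5—n7 (6): add — endpoints in different components.
n4—n6 (7): add — endpoints in different components.
n4—n5 (10): add — endpoints in different components.
n4—n9 (13): add — endpoints in different components.
n6—n8 (13): add — endpoints in different components.
n7—n8 (13): skip — n7 and n8 already connected.
n1—n4 (15): add — endpoints in different components.
n1—n6 (15): skip — n6 and n1 already connected.
n1—n3 (16): add — endpoints in different components.
The 7th edge added is n1—n3.

n1-n3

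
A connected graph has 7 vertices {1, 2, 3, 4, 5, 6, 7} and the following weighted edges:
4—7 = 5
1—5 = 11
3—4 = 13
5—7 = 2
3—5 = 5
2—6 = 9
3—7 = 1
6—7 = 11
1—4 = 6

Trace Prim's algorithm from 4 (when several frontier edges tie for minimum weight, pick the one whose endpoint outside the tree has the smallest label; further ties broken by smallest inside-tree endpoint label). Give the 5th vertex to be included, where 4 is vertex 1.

1

Prim's algorithm from 4:
Step 1: cheapest edge leaving the tree is 4—7 (5); add 7.
Step 2: cheapest edge leaving the tree is 3—7 (1); add 3.
Step 3: cheapest edge leaving the tree is 5—7 (2); add 5.
Step 4: cheapest edge leaving the tree is 1—4 (6); add 1.
Step 5: cheapest edge leaving the tree is 6—7 (11); add 6.
Step 6: cheapest edge leaving the tree is 2—6 (9); add 2.
Vertex order: 4, 7, 3, 5, 1, 6, 2. The 5th vertex is 1.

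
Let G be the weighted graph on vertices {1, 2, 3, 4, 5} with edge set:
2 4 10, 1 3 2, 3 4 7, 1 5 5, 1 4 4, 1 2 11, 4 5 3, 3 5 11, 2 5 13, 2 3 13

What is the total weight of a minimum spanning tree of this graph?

Kruskal: consider edges lightest-first.
1 3 (2): add. Components now {1,3} {2} {4} {5}
4 5 (3): add. Components now {1,3} {2} {4,5}
1 4 (4): add. Components now {1,3,4,5} {2}
1 5 (5): skip — 1 and 5 already connected.
3 4 (7): skip — 3 and 4 already connected.
2 4 (10): add. Components now {1,2,3,4,5}
MST edges: 1 3, 4 5, 1 4, 2 4; total weight 2+3+4+10 = 19.

19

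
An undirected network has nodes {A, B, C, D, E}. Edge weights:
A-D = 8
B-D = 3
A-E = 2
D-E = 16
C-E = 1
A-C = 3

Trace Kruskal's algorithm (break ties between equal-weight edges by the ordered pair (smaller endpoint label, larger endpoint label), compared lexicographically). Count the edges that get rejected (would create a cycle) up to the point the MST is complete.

1

Kruskal's algorithm — process edges by increasing weight (ties by edge label):
C-E (1): add — endpoints in different components.
A-E (2): add — endpoints in different components.
A-C (3): skip — A and C already connected.
B-D (3): add — endpoints in different components.
A-D (8): add — endpoints in different components.
Edges rejected before the tree was complete: 1.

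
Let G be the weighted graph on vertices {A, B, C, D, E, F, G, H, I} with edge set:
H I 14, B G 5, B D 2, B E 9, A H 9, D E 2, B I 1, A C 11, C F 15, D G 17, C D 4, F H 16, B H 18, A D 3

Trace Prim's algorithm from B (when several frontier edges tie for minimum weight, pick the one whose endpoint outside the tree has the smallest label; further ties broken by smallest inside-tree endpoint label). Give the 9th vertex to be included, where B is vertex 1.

F

Prim, starting at B.
Step 1: frontier [B I 1, B D 2, B G 5, B E 9, B H 18] → take B I (1); add I.
Step 2: frontier [B D 2, B G 5, B E 9, B H 18, H I 14] → take B D (2); add D.
Step 3: frontier [B G 5, B E 9, B H 18, D E 2, A D 3, C D 4, D G 17, H I 14] → take D E (2); add E.
Step 4: frontier [B G 5, B H 18, A D 3, C D 4, D G 17, H I 14] → take A D (3); add A.
Step 5: frontier [A H 9, A C 11, B G 5, B H 18, C D 4, D G 17, H I 14] → take C D (4); add C.
Step 6: frontier [A H 9, B G 5, B H 18, C F 15, D G 17, H I 14] → take B G (5); add G.
Step 7: frontier [A H 9, B H 18, C F 15, H I 14] → take A H (9); add H.
Step 8: frontier [C F 15, F H 16] → take C F (15); add F.
Vertex order: B, I, D, E, A, C, G, H, F. The 9th vertex is F.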